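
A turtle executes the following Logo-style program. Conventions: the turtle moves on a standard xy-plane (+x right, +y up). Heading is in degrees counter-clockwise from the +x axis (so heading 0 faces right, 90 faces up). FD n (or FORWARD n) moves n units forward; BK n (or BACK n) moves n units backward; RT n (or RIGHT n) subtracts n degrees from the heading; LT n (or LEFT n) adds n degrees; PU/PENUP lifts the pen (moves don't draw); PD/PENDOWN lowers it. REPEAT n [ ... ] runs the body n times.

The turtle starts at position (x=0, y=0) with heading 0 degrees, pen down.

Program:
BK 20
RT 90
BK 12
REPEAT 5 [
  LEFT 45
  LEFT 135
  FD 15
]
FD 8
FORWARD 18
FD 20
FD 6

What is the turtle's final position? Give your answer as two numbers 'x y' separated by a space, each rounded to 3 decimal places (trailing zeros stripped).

Answer: -20 79

Derivation:
Executing turtle program step by step:
Start: pos=(0,0), heading=0, pen down
BK 20: (0,0) -> (-20,0) [heading=0, draw]
RT 90: heading 0 -> 270
BK 12: (-20,0) -> (-20,12) [heading=270, draw]
REPEAT 5 [
  -- iteration 1/5 --
  LT 45: heading 270 -> 315
  LT 135: heading 315 -> 90
  FD 15: (-20,12) -> (-20,27) [heading=90, draw]
  -- iteration 2/5 --
  LT 45: heading 90 -> 135
  LT 135: heading 135 -> 270
  FD 15: (-20,27) -> (-20,12) [heading=270, draw]
  -- iteration 3/5 --
  LT 45: heading 270 -> 315
  LT 135: heading 315 -> 90
  FD 15: (-20,12) -> (-20,27) [heading=90, draw]
  -- iteration 4/5 --
  LT 45: heading 90 -> 135
  LT 135: heading 135 -> 270
  FD 15: (-20,27) -> (-20,12) [heading=270, draw]
  -- iteration 5/5 --
  LT 45: heading 270 -> 315
  LT 135: heading 315 -> 90
  FD 15: (-20,12) -> (-20,27) [heading=90, draw]
]
FD 8: (-20,27) -> (-20,35) [heading=90, draw]
FD 18: (-20,35) -> (-20,53) [heading=90, draw]
FD 20: (-20,53) -> (-20,73) [heading=90, draw]
FD 6: (-20,73) -> (-20,79) [heading=90, draw]
Final: pos=(-20,79), heading=90, 11 segment(s) drawn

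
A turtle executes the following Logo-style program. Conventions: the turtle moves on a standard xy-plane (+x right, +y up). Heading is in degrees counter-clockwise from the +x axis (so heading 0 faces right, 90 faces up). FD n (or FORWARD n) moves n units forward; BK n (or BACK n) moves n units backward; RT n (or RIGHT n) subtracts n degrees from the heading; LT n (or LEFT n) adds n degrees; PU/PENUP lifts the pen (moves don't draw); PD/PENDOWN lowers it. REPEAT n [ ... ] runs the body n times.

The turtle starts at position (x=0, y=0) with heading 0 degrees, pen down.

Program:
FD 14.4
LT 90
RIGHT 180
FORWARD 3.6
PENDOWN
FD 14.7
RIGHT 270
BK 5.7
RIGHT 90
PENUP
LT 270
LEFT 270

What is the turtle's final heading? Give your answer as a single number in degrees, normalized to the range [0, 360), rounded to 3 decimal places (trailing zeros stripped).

Executing turtle program step by step:
Start: pos=(0,0), heading=0, pen down
FD 14.4: (0,0) -> (14.4,0) [heading=0, draw]
LT 90: heading 0 -> 90
RT 180: heading 90 -> 270
FD 3.6: (14.4,0) -> (14.4,-3.6) [heading=270, draw]
PD: pen down
FD 14.7: (14.4,-3.6) -> (14.4,-18.3) [heading=270, draw]
RT 270: heading 270 -> 0
BK 5.7: (14.4,-18.3) -> (8.7,-18.3) [heading=0, draw]
RT 90: heading 0 -> 270
PU: pen up
LT 270: heading 270 -> 180
LT 270: heading 180 -> 90
Final: pos=(8.7,-18.3), heading=90, 4 segment(s) drawn

Answer: 90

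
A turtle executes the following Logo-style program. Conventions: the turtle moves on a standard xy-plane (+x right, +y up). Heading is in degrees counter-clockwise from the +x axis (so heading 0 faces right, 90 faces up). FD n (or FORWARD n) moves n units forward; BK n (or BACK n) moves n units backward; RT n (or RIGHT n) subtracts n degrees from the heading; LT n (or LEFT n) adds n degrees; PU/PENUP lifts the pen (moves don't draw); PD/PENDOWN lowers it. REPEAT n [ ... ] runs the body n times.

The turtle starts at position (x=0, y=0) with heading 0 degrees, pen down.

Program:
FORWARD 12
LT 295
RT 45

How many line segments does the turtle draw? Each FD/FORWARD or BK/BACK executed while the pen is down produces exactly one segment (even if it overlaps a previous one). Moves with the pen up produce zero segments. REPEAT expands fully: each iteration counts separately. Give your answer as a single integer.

Executing turtle program step by step:
Start: pos=(0,0), heading=0, pen down
FD 12: (0,0) -> (12,0) [heading=0, draw]
LT 295: heading 0 -> 295
RT 45: heading 295 -> 250
Final: pos=(12,0), heading=250, 1 segment(s) drawn
Segments drawn: 1

Answer: 1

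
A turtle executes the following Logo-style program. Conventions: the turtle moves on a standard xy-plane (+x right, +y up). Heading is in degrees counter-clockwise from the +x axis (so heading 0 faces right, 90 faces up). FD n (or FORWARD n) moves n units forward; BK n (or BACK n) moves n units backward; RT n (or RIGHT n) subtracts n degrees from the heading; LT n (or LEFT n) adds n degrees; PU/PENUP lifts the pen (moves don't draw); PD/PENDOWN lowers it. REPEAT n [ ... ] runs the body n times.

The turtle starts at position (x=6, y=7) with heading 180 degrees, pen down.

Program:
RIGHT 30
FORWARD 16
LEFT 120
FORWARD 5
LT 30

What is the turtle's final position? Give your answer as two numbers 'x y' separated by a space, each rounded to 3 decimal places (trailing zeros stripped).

Executing turtle program step by step:
Start: pos=(6,7), heading=180, pen down
RT 30: heading 180 -> 150
FD 16: (6,7) -> (-7.856,15) [heading=150, draw]
LT 120: heading 150 -> 270
FD 5: (-7.856,15) -> (-7.856,10) [heading=270, draw]
LT 30: heading 270 -> 300
Final: pos=(-7.856,10), heading=300, 2 segment(s) drawn

Answer: -7.856 10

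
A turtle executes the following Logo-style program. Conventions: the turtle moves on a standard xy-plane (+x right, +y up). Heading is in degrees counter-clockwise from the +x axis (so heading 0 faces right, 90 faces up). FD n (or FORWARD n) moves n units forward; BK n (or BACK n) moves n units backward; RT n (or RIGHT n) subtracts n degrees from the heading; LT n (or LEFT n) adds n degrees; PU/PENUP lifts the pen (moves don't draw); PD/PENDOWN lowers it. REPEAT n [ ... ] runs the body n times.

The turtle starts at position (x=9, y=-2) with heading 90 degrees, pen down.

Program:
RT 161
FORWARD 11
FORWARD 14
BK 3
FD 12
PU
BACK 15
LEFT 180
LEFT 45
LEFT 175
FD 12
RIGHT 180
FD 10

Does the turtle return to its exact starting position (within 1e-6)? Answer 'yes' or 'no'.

Answer: no

Derivation:
Executing turtle program step by step:
Start: pos=(9,-2), heading=90, pen down
RT 161: heading 90 -> 289
FD 11: (9,-2) -> (12.581,-12.401) [heading=289, draw]
FD 14: (12.581,-12.401) -> (17.139,-25.638) [heading=289, draw]
BK 3: (17.139,-25.638) -> (16.162,-22.801) [heading=289, draw]
FD 12: (16.162,-22.801) -> (20.069,-34.148) [heading=289, draw]
PU: pen up
BK 15: (20.069,-34.148) -> (15.186,-19.965) [heading=289, move]
LT 180: heading 289 -> 109
LT 45: heading 109 -> 154
LT 175: heading 154 -> 329
FD 12: (15.186,-19.965) -> (25.472,-26.145) [heading=329, move]
RT 180: heading 329 -> 149
FD 10: (25.472,-26.145) -> (16.9,-20.995) [heading=149, move]
Final: pos=(16.9,-20.995), heading=149, 4 segment(s) drawn

Start position: (9, -2)
Final position: (16.9, -20.995)
Distance = 20.572; >= 1e-6 -> NOT closed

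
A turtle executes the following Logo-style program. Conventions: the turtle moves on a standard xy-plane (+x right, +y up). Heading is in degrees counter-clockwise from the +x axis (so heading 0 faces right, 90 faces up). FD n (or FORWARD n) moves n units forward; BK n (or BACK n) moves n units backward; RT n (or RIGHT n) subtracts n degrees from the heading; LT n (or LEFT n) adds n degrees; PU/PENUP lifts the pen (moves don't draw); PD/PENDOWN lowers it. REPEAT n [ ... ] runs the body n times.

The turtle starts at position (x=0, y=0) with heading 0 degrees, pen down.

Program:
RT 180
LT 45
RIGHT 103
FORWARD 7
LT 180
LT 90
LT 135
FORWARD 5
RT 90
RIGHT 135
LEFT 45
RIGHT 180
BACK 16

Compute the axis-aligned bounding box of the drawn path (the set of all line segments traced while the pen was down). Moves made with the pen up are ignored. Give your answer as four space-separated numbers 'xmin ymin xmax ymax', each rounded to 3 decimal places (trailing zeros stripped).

Answer: -8.581 0 7.009 7.061

Derivation:
Executing turtle program step by step:
Start: pos=(0,0), heading=0, pen down
RT 180: heading 0 -> 180
LT 45: heading 180 -> 225
RT 103: heading 225 -> 122
FD 7: (0,0) -> (-3.709,5.936) [heading=122, draw]
LT 180: heading 122 -> 302
LT 90: heading 302 -> 32
LT 135: heading 32 -> 167
FD 5: (-3.709,5.936) -> (-8.581,7.061) [heading=167, draw]
RT 90: heading 167 -> 77
RT 135: heading 77 -> 302
LT 45: heading 302 -> 347
RT 180: heading 347 -> 167
BK 16: (-8.581,7.061) -> (7.009,3.462) [heading=167, draw]
Final: pos=(7.009,3.462), heading=167, 3 segment(s) drawn

Segment endpoints: x in {-8.581, -3.709, 0, 7.009}, y in {0, 3.462, 5.936, 7.061}
xmin=-8.581, ymin=0, xmax=7.009, ymax=7.061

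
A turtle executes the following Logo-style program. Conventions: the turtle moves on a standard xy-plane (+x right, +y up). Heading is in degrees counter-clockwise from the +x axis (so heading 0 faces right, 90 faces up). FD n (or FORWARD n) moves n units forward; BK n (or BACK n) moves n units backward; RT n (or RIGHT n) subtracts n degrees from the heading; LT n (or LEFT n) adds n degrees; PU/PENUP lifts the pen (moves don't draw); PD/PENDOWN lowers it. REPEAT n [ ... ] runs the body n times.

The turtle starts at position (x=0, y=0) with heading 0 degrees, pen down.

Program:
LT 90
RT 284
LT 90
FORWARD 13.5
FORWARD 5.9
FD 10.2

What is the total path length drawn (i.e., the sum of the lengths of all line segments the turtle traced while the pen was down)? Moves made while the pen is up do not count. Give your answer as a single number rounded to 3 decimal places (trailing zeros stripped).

Executing turtle program step by step:
Start: pos=(0,0), heading=0, pen down
LT 90: heading 0 -> 90
RT 284: heading 90 -> 166
LT 90: heading 166 -> 256
FD 13.5: (0,0) -> (-3.266,-13.099) [heading=256, draw]
FD 5.9: (-3.266,-13.099) -> (-4.693,-18.824) [heading=256, draw]
FD 10.2: (-4.693,-18.824) -> (-7.161,-28.721) [heading=256, draw]
Final: pos=(-7.161,-28.721), heading=256, 3 segment(s) drawn

Segment lengths:
  seg 1: (0,0) -> (-3.266,-13.099), length = 13.5
  seg 2: (-3.266,-13.099) -> (-4.693,-18.824), length = 5.9
  seg 3: (-4.693,-18.824) -> (-7.161,-28.721), length = 10.2
Total = 29.6

Answer: 29.6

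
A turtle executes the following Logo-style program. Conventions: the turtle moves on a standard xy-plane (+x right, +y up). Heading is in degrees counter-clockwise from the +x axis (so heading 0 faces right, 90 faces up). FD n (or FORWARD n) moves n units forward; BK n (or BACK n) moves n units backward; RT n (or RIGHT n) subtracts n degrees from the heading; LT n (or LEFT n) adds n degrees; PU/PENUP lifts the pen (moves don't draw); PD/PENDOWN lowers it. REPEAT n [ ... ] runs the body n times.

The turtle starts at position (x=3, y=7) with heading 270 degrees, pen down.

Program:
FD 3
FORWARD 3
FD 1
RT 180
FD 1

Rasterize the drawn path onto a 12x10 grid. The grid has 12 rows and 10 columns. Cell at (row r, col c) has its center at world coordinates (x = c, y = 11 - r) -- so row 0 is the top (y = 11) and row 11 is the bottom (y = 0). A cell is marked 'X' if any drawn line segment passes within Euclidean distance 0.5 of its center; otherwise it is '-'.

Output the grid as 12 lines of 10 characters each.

Segment 0: (3,7) -> (3,4)
Segment 1: (3,4) -> (3,1)
Segment 2: (3,1) -> (3,0)
Segment 3: (3,0) -> (3,1)

Answer: ----------
----------
----------
----------
---X------
---X------
---X------
---X------
---X------
---X------
---X------
---X------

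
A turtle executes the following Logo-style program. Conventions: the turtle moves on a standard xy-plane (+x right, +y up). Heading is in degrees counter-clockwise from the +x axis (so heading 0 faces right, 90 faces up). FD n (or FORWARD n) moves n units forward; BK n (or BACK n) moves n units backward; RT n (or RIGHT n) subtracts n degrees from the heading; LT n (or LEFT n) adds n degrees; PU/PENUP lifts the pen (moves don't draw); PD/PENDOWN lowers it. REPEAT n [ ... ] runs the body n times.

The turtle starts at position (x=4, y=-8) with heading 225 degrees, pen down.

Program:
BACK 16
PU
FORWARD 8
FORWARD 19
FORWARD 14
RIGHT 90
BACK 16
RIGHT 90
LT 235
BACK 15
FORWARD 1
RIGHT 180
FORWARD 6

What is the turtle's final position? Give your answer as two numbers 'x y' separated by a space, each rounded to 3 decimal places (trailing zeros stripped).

Executing turtle program step by step:
Start: pos=(4,-8), heading=225, pen down
BK 16: (4,-8) -> (15.314,3.314) [heading=225, draw]
PU: pen up
FD 8: (15.314,3.314) -> (9.657,-2.343) [heading=225, move]
FD 19: (9.657,-2.343) -> (-3.778,-15.778) [heading=225, move]
FD 14: (-3.778,-15.778) -> (-13.678,-25.678) [heading=225, move]
RT 90: heading 225 -> 135
BK 16: (-13.678,-25.678) -> (-2.364,-36.991) [heading=135, move]
RT 90: heading 135 -> 45
LT 235: heading 45 -> 280
BK 15: (-2.364,-36.991) -> (-4.969,-22.219) [heading=280, move]
FD 1: (-4.969,-22.219) -> (-4.795,-23.204) [heading=280, move]
RT 180: heading 280 -> 100
FD 6: (-4.795,-23.204) -> (-5.837,-17.295) [heading=100, move]
Final: pos=(-5.837,-17.295), heading=100, 1 segment(s) drawn

Answer: -5.837 -17.295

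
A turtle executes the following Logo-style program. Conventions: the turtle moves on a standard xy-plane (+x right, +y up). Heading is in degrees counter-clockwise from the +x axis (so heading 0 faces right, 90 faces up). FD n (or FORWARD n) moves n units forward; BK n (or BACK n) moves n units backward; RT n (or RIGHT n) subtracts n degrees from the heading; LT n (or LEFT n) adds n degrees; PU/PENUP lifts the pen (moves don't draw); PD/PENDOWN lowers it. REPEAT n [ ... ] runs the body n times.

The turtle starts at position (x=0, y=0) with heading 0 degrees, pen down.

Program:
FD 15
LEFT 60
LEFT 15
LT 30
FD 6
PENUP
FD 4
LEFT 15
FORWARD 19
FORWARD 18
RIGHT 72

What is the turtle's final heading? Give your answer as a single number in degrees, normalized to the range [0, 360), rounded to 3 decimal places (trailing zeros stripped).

Executing turtle program step by step:
Start: pos=(0,0), heading=0, pen down
FD 15: (0,0) -> (15,0) [heading=0, draw]
LT 60: heading 0 -> 60
LT 15: heading 60 -> 75
LT 30: heading 75 -> 105
FD 6: (15,0) -> (13.447,5.796) [heading=105, draw]
PU: pen up
FD 4: (13.447,5.796) -> (12.412,9.659) [heading=105, move]
LT 15: heading 105 -> 120
FD 19: (12.412,9.659) -> (2.912,26.114) [heading=120, move]
FD 18: (2.912,26.114) -> (-6.088,41.702) [heading=120, move]
RT 72: heading 120 -> 48
Final: pos=(-6.088,41.702), heading=48, 2 segment(s) drawn

Answer: 48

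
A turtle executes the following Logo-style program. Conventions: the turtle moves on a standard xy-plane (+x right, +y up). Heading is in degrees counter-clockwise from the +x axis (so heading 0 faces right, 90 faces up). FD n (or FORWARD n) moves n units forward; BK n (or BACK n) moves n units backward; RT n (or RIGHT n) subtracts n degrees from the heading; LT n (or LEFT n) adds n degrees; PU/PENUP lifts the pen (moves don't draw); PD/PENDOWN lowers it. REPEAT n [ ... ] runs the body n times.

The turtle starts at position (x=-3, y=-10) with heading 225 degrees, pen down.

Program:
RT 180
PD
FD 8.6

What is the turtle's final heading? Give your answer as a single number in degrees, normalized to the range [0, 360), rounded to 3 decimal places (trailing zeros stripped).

Executing turtle program step by step:
Start: pos=(-3,-10), heading=225, pen down
RT 180: heading 225 -> 45
PD: pen down
FD 8.6: (-3,-10) -> (3.081,-3.919) [heading=45, draw]
Final: pos=(3.081,-3.919), heading=45, 1 segment(s) drawn

Answer: 45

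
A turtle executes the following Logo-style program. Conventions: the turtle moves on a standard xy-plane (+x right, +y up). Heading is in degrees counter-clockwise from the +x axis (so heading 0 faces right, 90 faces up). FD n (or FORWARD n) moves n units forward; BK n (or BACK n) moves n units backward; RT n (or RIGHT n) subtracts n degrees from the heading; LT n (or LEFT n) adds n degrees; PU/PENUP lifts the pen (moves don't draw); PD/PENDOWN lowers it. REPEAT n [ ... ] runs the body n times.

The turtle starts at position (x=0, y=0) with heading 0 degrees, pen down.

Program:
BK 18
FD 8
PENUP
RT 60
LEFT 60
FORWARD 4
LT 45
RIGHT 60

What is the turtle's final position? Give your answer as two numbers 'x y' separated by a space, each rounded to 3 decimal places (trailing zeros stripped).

Answer: -6 0

Derivation:
Executing turtle program step by step:
Start: pos=(0,0), heading=0, pen down
BK 18: (0,0) -> (-18,0) [heading=0, draw]
FD 8: (-18,0) -> (-10,0) [heading=0, draw]
PU: pen up
RT 60: heading 0 -> 300
LT 60: heading 300 -> 0
FD 4: (-10,0) -> (-6,0) [heading=0, move]
LT 45: heading 0 -> 45
RT 60: heading 45 -> 345
Final: pos=(-6,0), heading=345, 2 segment(s) drawn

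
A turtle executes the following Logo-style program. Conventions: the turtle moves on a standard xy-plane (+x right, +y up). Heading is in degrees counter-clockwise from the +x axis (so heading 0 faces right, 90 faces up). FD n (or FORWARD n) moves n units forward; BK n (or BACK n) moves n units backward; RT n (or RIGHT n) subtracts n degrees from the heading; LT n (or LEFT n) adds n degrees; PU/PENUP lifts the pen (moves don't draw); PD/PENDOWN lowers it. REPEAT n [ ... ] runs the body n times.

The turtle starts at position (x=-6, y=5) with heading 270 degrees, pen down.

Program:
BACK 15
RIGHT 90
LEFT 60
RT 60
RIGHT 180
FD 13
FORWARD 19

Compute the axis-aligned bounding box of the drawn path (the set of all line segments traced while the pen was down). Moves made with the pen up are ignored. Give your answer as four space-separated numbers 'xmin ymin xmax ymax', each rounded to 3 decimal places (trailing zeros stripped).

Answer: -6 5 26 20

Derivation:
Executing turtle program step by step:
Start: pos=(-6,5), heading=270, pen down
BK 15: (-6,5) -> (-6,20) [heading=270, draw]
RT 90: heading 270 -> 180
LT 60: heading 180 -> 240
RT 60: heading 240 -> 180
RT 180: heading 180 -> 0
FD 13: (-6,20) -> (7,20) [heading=0, draw]
FD 19: (7,20) -> (26,20) [heading=0, draw]
Final: pos=(26,20), heading=0, 3 segment(s) drawn

Segment endpoints: x in {-6, -6, 7, 26}, y in {5, 20}
xmin=-6, ymin=5, xmax=26, ymax=20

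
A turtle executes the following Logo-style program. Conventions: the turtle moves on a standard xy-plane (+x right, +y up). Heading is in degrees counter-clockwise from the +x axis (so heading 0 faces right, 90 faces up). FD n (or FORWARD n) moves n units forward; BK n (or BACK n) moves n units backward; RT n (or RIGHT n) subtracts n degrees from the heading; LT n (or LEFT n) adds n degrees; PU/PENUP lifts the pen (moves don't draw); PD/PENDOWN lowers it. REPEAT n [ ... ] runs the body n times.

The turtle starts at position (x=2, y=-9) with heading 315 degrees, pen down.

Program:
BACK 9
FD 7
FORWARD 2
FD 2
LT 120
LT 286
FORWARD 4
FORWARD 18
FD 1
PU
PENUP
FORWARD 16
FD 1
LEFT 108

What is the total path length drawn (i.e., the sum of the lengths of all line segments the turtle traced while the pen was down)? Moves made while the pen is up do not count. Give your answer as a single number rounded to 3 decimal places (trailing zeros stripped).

Answer: 43

Derivation:
Executing turtle program step by step:
Start: pos=(2,-9), heading=315, pen down
BK 9: (2,-9) -> (-4.364,-2.636) [heading=315, draw]
FD 7: (-4.364,-2.636) -> (0.586,-7.586) [heading=315, draw]
FD 2: (0.586,-7.586) -> (2,-9) [heading=315, draw]
FD 2: (2,-9) -> (3.414,-10.414) [heading=315, draw]
LT 120: heading 315 -> 75
LT 286: heading 75 -> 1
FD 4: (3.414,-10.414) -> (7.414,-10.344) [heading=1, draw]
FD 18: (7.414,-10.344) -> (25.411,-10.03) [heading=1, draw]
FD 1: (25.411,-10.03) -> (26.411,-10.013) [heading=1, draw]
PU: pen up
PU: pen up
FD 16: (26.411,-10.013) -> (42.408,-9.734) [heading=1, move]
FD 1: (42.408,-9.734) -> (43.408,-9.716) [heading=1, move]
LT 108: heading 1 -> 109
Final: pos=(43.408,-9.716), heading=109, 7 segment(s) drawn

Segment lengths:
  seg 1: (2,-9) -> (-4.364,-2.636), length = 9
  seg 2: (-4.364,-2.636) -> (0.586,-7.586), length = 7
  seg 3: (0.586,-7.586) -> (2,-9), length = 2
  seg 4: (2,-9) -> (3.414,-10.414), length = 2
  seg 5: (3.414,-10.414) -> (7.414,-10.344), length = 4
  seg 6: (7.414,-10.344) -> (25.411,-10.03), length = 18
  seg 7: (25.411,-10.03) -> (26.411,-10.013), length = 1
Total = 43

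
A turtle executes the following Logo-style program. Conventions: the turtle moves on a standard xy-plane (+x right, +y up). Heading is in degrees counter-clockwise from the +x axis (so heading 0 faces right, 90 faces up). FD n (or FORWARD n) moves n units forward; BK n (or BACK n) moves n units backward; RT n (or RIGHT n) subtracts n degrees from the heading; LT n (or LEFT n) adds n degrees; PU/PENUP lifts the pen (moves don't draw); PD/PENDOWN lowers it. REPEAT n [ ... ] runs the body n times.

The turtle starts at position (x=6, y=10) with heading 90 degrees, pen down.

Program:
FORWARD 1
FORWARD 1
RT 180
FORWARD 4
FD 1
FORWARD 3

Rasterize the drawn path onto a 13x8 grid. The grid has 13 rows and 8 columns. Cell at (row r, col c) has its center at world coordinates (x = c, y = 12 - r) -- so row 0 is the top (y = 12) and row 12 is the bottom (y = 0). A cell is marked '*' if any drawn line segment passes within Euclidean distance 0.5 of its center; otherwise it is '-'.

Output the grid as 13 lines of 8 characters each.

Segment 0: (6,10) -> (6,11)
Segment 1: (6,11) -> (6,12)
Segment 2: (6,12) -> (6,8)
Segment 3: (6,8) -> (6,7)
Segment 4: (6,7) -> (6,4)

Answer: ------*-
------*-
------*-
------*-
------*-
------*-
------*-
------*-
------*-
--------
--------
--------
--------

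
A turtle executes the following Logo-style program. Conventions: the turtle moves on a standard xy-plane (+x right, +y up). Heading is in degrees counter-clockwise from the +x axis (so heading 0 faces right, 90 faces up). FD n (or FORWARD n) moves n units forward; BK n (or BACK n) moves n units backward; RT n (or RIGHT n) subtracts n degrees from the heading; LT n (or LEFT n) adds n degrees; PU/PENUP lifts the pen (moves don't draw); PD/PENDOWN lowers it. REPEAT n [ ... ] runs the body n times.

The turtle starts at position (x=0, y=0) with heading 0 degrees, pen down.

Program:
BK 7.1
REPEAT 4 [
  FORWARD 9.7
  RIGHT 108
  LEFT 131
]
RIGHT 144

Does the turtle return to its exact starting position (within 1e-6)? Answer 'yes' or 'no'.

Answer: no

Derivation:
Executing turtle program step by step:
Start: pos=(0,0), heading=0, pen down
BK 7.1: (0,0) -> (-7.1,0) [heading=0, draw]
REPEAT 4 [
  -- iteration 1/4 --
  FD 9.7: (-7.1,0) -> (2.6,0) [heading=0, draw]
  RT 108: heading 0 -> 252
  LT 131: heading 252 -> 23
  -- iteration 2/4 --
  FD 9.7: (2.6,0) -> (11.529,3.79) [heading=23, draw]
  RT 108: heading 23 -> 275
  LT 131: heading 275 -> 46
  -- iteration 3/4 --
  FD 9.7: (11.529,3.79) -> (18.267,10.768) [heading=46, draw]
  RT 108: heading 46 -> 298
  LT 131: heading 298 -> 69
  -- iteration 4/4 --
  FD 9.7: (18.267,10.768) -> (21.743,19.823) [heading=69, draw]
  RT 108: heading 69 -> 321
  LT 131: heading 321 -> 92
]
RT 144: heading 92 -> 308
Final: pos=(21.743,19.823), heading=308, 5 segment(s) drawn

Start position: (0, 0)
Final position: (21.743, 19.823)
Distance = 29.423; >= 1e-6 -> NOT closed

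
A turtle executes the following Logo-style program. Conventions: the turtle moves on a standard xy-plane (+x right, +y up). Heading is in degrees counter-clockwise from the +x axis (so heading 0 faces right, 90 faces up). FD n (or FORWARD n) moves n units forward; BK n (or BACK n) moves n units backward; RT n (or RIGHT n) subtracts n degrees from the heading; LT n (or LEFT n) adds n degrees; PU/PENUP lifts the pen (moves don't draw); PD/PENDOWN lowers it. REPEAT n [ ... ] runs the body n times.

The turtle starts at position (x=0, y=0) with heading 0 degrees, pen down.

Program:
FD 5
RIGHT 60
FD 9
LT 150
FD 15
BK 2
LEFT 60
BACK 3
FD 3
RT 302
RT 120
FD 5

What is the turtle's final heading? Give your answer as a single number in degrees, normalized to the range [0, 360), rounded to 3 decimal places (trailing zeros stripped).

Executing turtle program step by step:
Start: pos=(0,0), heading=0, pen down
FD 5: (0,0) -> (5,0) [heading=0, draw]
RT 60: heading 0 -> 300
FD 9: (5,0) -> (9.5,-7.794) [heading=300, draw]
LT 150: heading 300 -> 90
FD 15: (9.5,-7.794) -> (9.5,7.206) [heading=90, draw]
BK 2: (9.5,7.206) -> (9.5,5.206) [heading=90, draw]
LT 60: heading 90 -> 150
BK 3: (9.5,5.206) -> (12.098,3.706) [heading=150, draw]
FD 3: (12.098,3.706) -> (9.5,5.206) [heading=150, draw]
RT 302: heading 150 -> 208
RT 120: heading 208 -> 88
FD 5: (9.5,5.206) -> (9.674,10.203) [heading=88, draw]
Final: pos=(9.674,10.203), heading=88, 7 segment(s) drawn

Answer: 88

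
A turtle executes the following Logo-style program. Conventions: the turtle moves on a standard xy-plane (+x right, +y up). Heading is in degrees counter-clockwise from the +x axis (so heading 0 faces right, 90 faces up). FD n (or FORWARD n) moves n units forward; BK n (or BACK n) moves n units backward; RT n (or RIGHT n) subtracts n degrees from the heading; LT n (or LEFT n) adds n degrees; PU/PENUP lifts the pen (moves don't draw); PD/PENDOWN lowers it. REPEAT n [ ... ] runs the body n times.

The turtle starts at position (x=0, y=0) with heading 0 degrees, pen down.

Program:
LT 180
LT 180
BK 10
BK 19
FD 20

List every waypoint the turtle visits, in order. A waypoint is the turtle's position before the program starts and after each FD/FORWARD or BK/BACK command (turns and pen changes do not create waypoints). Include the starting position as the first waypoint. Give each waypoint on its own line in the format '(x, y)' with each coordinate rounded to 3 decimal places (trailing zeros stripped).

Executing turtle program step by step:
Start: pos=(0,0), heading=0, pen down
LT 180: heading 0 -> 180
LT 180: heading 180 -> 0
BK 10: (0,0) -> (-10,0) [heading=0, draw]
BK 19: (-10,0) -> (-29,0) [heading=0, draw]
FD 20: (-29,0) -> (-9,0) [heading=0, draw]
Final: pos=(-9,0), heading=0, 3 segment(s) drawn
Waypoints (4 total):
(0, 0)
(-10, 0)
(-29, 0)
(-9, 0)

Answer: (0, 0)
(-10, 0)
(-29, 0)
(-9, 0)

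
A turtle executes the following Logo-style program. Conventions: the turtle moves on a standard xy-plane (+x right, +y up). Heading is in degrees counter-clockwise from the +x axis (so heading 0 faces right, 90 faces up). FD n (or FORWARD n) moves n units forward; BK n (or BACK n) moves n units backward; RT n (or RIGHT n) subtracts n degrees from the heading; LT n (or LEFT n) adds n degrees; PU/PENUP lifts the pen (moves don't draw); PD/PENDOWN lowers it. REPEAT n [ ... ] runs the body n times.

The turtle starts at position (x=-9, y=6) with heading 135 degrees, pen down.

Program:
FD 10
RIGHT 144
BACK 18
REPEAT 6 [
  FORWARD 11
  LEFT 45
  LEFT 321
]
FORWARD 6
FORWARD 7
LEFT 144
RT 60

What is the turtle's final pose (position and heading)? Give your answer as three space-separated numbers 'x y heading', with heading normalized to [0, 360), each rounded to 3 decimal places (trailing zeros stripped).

Executing turtle program step by step:
Start: pos=(-9,6), heading=135, pen down
FD 10: (-9,6) -> (-16.071,13.071) [heading=135, draw]
RT 144: heading 135 -> 351
BK 18: (-16.071,13.071) -> (-33.849,15.887) [heading=351, draw]
REPEAT 6 [
  -- iteration 1/6 --
  FD 11: (-33.849,15.887) -> (-22.985,14.166) [heading=351, draw]
  LT 45: heading 351 -> 36
  LT 321: heading 36 -> 357
  -- iteration 2/6 --
  FD 11: (-22.985,14.166) -> (-12,13.59) [heading=357, draw]
  LT 45: heading 357 -> 42
  LT 321: heading 42 -> 3
  -- iteration 3/6 --
  FD 11: (-12,13.59) -> (-1.015,14.166) [heading=3, draw]
  LT 45: heading 3 -> 48
  LT 321: heading 48 -> 9
  -- iteration 4/6 --
  FD 11: (-1.015,14.166) -> (9.85,15.887) [heading=9, draw]
  LT 45: heading 9 -> 54
  LT 321: heading 54 -> 15
  -- iteration 5/6 --
  FD 11: (9.85,15.887) -> (20.475,18.734) [heading=15, draw]
  LT 45: heading 15 -> 60
  LT 321: heading 60 -> 21
  -- iteration 6/6 --
  FD 11: (20.475,18.734) -> (30.744,22.676) [heading=21, draw]
  LT 45: heading 21 -> 66
  LT 321: heading 66 -> 27
]
FD 6: (30.744,22.676) -> (36.09,25.4) [heading=27, draw]
FD 7: (36.09,25.4) -> (42.327,28.578) [heading=27, draw]
LT 144: heading 27 -> 171
RT 60: heading 171 -> 111
Final: pos=(42.327,28.578), heading=111, 10 segment(s) drawn

Answer: 42.327 28.578 111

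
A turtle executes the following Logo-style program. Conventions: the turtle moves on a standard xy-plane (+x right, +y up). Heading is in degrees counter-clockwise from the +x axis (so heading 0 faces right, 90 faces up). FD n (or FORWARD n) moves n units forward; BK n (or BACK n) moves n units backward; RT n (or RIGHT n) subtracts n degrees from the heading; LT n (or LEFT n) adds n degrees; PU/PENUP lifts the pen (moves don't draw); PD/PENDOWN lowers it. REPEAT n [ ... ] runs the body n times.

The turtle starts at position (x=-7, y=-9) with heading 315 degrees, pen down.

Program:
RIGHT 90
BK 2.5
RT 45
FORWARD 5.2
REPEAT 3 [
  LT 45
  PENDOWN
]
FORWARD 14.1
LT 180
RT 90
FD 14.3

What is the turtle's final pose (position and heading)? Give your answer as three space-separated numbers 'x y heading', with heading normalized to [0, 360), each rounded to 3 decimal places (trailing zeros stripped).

Answer: 9.65 -7.091 45

Derivation:
Executing turtle program step by step:
Start: pos=(-7,-9), heading=315, pen down
RT 90: heading 315 -> 225
BK 2.5: (-7,-9) -> (-5.232,-7.232) [heading=225, draw]
RT 45: heading 225 -> 180
FD 5.2: (-5.232,-7.232) -> (-10.432,-7.232) [heading=180, draw]
REPEAT 3 [
  -- iteration 1/3 --
  LT 45: heading 180 -> 225
  PD: pen down
  -- iteration 2/3 --
  LT 45: heading 225 -> 270
  PD: pen down
  -- iteration 3/3 --
  LT 45: heading 270 -> 315
  PD: pen down
]
FD 14.1: (-10.432,-7.232) -> (-0.462,-17.202) [heading=315, draw]
LT 180: heading 315 -> 135
RT 90: heading 135 -> 45
FD 14.3: (-0.462,-17.202) -> (9.65,-7.091) [heading=45, draw]
Final: pos=(9.65,-7.091), heading=45, 4 segment(s) drawn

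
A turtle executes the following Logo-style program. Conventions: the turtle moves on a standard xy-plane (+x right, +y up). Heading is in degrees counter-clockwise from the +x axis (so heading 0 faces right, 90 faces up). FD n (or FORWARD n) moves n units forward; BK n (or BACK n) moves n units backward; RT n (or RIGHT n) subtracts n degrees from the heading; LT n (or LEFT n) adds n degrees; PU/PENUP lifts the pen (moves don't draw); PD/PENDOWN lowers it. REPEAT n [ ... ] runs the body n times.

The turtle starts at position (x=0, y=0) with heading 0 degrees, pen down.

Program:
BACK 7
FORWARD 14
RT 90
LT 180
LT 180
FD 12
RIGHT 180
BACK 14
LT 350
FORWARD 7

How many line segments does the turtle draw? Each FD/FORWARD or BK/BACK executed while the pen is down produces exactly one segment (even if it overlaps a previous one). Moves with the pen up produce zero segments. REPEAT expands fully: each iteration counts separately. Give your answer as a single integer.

Executing turtle program step by step:
Start: pos=(0,0), heading=0, pen down
BK 7: (0,0) -> (-7,0) [heading=0, draw]
FD 14: (-7,0) -> (7,0) [heading=0, draw]
RT 90: heading 0 -> 270
LT 180: heading 270 -> 90
LT 180: heading 90 -> 270
FD 12: (7,0) -> (7,-12) [heading=270, draw]
RT 180: heading 270 -> 90
BK 14: (7,-12) -> (7,-26) [heading=90, draw]
LT 350: heading 90 -> 80
FD 7: (7,-26) -> (8.216,-19.106) [heading=80, draw]
Final: pos=(8.216,-19.106), heading=80, 5 segment(s) drawn
Segments drawn: 5

Answer: 5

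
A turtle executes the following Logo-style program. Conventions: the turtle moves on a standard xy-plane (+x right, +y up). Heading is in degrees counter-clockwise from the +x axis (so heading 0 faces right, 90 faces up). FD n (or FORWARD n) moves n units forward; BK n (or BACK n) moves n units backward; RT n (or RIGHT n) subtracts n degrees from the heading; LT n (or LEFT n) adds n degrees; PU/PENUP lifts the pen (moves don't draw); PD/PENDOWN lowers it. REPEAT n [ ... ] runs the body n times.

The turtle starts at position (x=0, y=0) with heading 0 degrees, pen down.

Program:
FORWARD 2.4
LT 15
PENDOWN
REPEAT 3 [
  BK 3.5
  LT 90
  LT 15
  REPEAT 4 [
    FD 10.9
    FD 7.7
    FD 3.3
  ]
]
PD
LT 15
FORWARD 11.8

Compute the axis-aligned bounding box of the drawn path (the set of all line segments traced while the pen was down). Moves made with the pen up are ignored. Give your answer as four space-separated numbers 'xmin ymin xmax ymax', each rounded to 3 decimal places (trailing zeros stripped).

Executing turtle program step by step:
Start: pos=(0,0), heading=0, pen down
FD 2.4: (0,0) -> (2.4,0) [heading=0, draw]
LT 15: heading 0 -> 15
PD: pen down
REPEAT 3 [
  -- iteration 1/3 --
  BK 3.5: (2.4,0) -> (-0.981,-0.906) [heading=15, draw]
  LT 90: heading 15 -> 105
  LT 15: heading 105 -> 120
  REPEAT 4 [
    -- iteration 1/4 --
    FD 10.9: (-0.981,-0.906) -> (-6.431,8.534) [heading=120, draw]
    FD 7.7: (-6.431,8.534) -> (-10.281,15.202) [heading=120, draw]
    FD 3.3: (-10.281,15.202) -> (-11.931,18.06) [heading=120, draw]
    -- iteration 2/4 --
    FD 10.9: (-11.931,18.06) -> (-17.381,27.5) [heading=120, draw]
    FD 7.7: (-17.381,27.5) -> (-21.231,34.168) [heading=120, draw]
    FD 3.3: (-21.231,34.168) -> (-22.881,37.026) [heading=120, draw]
    -- iteration 3/4 --
    FD 10.9: (-22.881,37.026) -> (-28.331,46.466) [heading=120, draw]
    FD 7.7: (-28.331,46.466) -> (-32.181,53.134) [heading=120, draw]
    FD 3.3: (-32.181,53.134) -> (-33.831,55.992) [heading=120, draw]
    -- iteration 4/4 --
    FD 10.9: (-33.831,55.992) -> (-39.281,65.432) [heading=120, draw]
    FD 7.7: (-39.281,65.432) -> (-43.131,72.1) [heading=120, draw]
    FD 3.3: (-43.131,72.1) -> (-44.781,74.958) [heading=120, draw]
  ]
  -- iteration 2/3 --
  BK 3.5: (-44.781,74.958) -> (-43.031,71.927) [heading=120, draw]
  LT 90: heading 120 -> 210
  LT 15: heading 210 -> 225
  REPEAT 4 [
    -- iteration 1/4 --
    FD 10.9: (-43.031,71.927) -> (-50.738,64.219) [heading=225, draw]
    FD 7.7: (-50.738,64.219) -> (-56.183,58.775) [heading=225, draw]
    FD 3.3: (-56.183,58.775) -> (-58.516,56.441) [heading=225, draw]
    -- iteration 2/4 --
    FD 10.9: (-58.516,56.441) -> (-66.224,48.734) [heading=225, draw]
    FD 7.7: (-66.224,48.734) -> (-71.669,43.289) [heading=225, draw]
    FD 3.3: (-71.669,43.289) -> (-74.002,40.956) [heading=225, draw]
    -- iteration 3/4 --
    FD 10.9: (-74.002,40.956) -> (-81.709,33.248) [heading=225, draw]
    FD 7.7: (-81.709,33.248) -> (-87.154,27.803) [heading=225, draw]
    FD 3.3: (-87.154,27.803) -> (-89.488,25.47) [heading=225, draw]
    -- iteration 4/4 --
    FD 10.9: (-89.488,25.47) -> (-97.195,17.762) [heading=225, draw]
    FD 7.7: (-97.195,17.762) -> (-102.64,12.318) [heading=225, draw]
    FD 3.3: (-102.64,12.318) -> (-104.973,9.984) [heading=225, draw]
  ]
  -- iteration 3/3 --
  BK 3.5: (-104.973,9.984) -> (-102.498,12.459) [heading=225, draw]
  LT 90: heading 225 -> 315
  LT 15: heading 315 -> 330
  REPEAT 4 [
    -- iteration 1/4 --
    FD 10.9: (-102.498,12.459) -> (-93.059,7.009) [heading=330, draw]
    FD 7.7: (-93.059,7.009) -> (-86.39,3.159) [heading=330, draw]
    FD 3.3: (-86.39,3.159) -> (-83.532,1.509) [heading=330, draw]
    -- iteration 2/4 --
    FD 10.9: (-83.532,1.509) -> (-74.093,-3.941) [heading=330, draw]
    FD 7.7: (-74.093,-3.941) -> (-67.424,-7.791) [heading=330, draw]
    FD 3.3: (-67.424,-7.791) -> (-64.567,-9.441) [heading=330, draw]
    -- iteration 3/4 --
    FD 10.9: (-64.567,-9.441) -> (-55.127,-14.891) [heading=330, draw]
    FD 7.7: (-55.127,-14.891) -> (-48.458,-18.741) [heading=330, draw]
    FD 3.3: (-48.458,-18.741) -> (-45.601,-20.391) [heading=330, draw]
    -- iteration 4/4 --
    FD 10.9: (-45.601,-20.391) -> (-36.161,-25.841) [heading=330, draw]
    FD 7.7: (-36.161,-25.841) -> (-29.492,-29.691) [heading=330, draw]
    FD 3.3: (-29.492,-29.691) -> (-26.635,-31.341) [heading=330, draw]
  ]
]
PD: pen down
LT 15: heading 330 -> 345
FD 11.8: (-26.635,-31.341) -> (-15.237,-34.395) [heading=345, draw]
Final: pos=(-15.237,-34.395), heading=345, 41 segment(s) drawn

Segment endpoints: x in {-104.973, -102.64, -102.498, -97.195, -93.059, -89.488, -87.154, -86.39, -83.532, -81.709, -74.093, -74.002, -71.669, -67.424, -66.224, -64.567, -58.516, -56.183, -55.127, -50.738, -48.458, -45.601, -44.781, -43.131, -43.031, -39.281, -36.161, -33.831, -32.181, -29.492, -28.331, -26.635, -22.881, -21.231, -17.381, -15.237, -11.931, -10.281, -6.431, -0.981, 0, 2.4}, y in {-34.395, -31.341, -29.691, -25.841, -20.391, -18.741, -14.891, -9.441, -7.791, -3.941, -0.906, 0, 1.509, 3.159, 7.009, 8.534, 9.984, 12.318, 12.459, 15.202, 17.762, 18.06, 25.47, 27.5, 27.803, 33.248, 34.168, 37.026, 40.956, 43.289, 46.466, 48.734, 53.134, 55.992, 56.441, 58.775, 64.219, 65.432, 71.927, 72.1, 74.958}
xmin=-104.973, ymin=-34.395, xmax=2.4, ymax=74.958

Answer: -104.973 -34.395 2.4 74.958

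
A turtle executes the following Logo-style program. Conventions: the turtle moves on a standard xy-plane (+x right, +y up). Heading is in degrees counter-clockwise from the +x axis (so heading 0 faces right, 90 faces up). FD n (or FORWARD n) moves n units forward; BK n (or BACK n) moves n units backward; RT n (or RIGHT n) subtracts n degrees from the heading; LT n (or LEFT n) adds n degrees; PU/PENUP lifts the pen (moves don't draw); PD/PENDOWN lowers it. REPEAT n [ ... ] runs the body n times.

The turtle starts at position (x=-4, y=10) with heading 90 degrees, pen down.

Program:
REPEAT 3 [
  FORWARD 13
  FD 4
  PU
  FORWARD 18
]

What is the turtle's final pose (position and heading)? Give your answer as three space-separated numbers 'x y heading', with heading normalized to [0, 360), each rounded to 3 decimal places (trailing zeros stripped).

Executing turtle program step by step:
Start: pos=(-4,10), heading=90, pen down
REPEAT 3 [
  -- iteration 1/3 --
  FD 13: (-4,10) -> (-4,23) [heading=90, draw]
  FD 4: (-4,23) -> (-4,27) [heading=90, draw]
  PU: pen up
  FD 18: (-4,27) -> (-4,45) [heading=90, move]
  -- iteration 2/3 --
  FD 13: (-4,45) -> (-4,58) [heading=90, move]
  FD 4: (-4,58) -> (-4,62) [heading=90, move]
  PU: pen up
  FD 18: (-4,62) -> (-4,80) [heading=90, move]
  -- iteration 3/3 --
  FD 13: (-4,80) -> (-4,93) [heading=90, move]
  FD 4: (-4,93) -> (-4,97) [heading=90, move]
  PU: pen up
  FD 18: (-4,97) -> (-4,115) [heading=90, move]
]
Final: pos=(-4,115), heading=90, 2 segment(s) drawn

Answer: -4 115 90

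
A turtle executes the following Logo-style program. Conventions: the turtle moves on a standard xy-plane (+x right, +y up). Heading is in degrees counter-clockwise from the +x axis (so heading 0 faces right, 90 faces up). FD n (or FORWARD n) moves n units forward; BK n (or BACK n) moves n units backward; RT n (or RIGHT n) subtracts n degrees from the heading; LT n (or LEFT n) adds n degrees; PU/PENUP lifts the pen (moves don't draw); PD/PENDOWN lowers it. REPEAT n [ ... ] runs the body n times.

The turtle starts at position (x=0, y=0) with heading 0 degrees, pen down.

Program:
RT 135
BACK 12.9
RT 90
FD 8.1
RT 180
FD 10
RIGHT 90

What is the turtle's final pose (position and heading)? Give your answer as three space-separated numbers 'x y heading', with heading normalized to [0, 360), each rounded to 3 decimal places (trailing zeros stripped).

Answer: 10.465 7.778 225

Derivation:
Executing turtle program step by step:
Start: pos=(0,0), heading=0, pen down
RT 135: heading 0 -> 225
BK 12.9: (0,0) -> (9.122,9.122) [heading=225, draw]
RT 90: heading 225 -> 135
FD 8.1: (9.122,9.122) -> (3.394,14.849) [heading=135, draw]
RT 180: heading 135 -> 315
FD 10: (3.394,14.849) -> (10.465,7.778) [heading=315, draw]
RT 90: heading 315 -> 225
Final: pos=(10.465,7.778), heading=225, 3 segment(s) drawn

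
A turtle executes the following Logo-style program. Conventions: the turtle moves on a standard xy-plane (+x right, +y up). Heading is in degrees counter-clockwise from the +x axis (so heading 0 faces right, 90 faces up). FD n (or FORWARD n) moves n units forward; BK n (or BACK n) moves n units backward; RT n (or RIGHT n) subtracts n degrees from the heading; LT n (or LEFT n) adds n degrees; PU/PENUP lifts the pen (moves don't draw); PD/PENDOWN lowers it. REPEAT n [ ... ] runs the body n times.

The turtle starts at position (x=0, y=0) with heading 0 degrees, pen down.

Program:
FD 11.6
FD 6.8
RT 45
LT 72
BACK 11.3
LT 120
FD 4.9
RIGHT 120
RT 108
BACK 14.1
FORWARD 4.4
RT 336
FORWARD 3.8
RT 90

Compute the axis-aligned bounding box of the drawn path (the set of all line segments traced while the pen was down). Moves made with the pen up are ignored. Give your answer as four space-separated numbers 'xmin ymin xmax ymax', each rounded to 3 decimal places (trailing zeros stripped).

Answer: 0 -5.13 18.4 11.465

Derivation:
Executing turtle program step by step:
Start: pos=(0,0), heading=0, pen down
FD 11.6: (0,0) -> (11.6,0) [heading=0, draw]
FD 6.8: (11.6,0) -> (18.4,0) [heading=0, draw]
RT 45: heading 0 -> 315
LT 72: heading 315 -> 27
BK 11.3: (18.4,0) -> (8.332,-5.13) [heading=27, draw]
LT 120: heading 27 -> 147
FD 4.9: (8.332,-5.13) -> (4.222,-2.461) [heading=147, draw]
RT 120: heading 147 -> 27
RT 108: heading 27 -> 279
BK 14.1: (4.222,-2.461) -> (2.016,11.465) [heading=279, draw]
FD 4.4: (2.016,11.465) -> (2.705,7.119) [heading=279, draw]
RT 336: heading 279 -> 303
FD 3.8: (2.705,7.119) -> (4.774,3.932) [heading=303, draw]
RT 90: heading 303 -> 213
Final: pos=(4.774,3.932), heading=213, 7 segment(s) drawn

Segment endpoints: x in {0, 2.016, 2.705, 4.222, 4.774, 8.332, 11.6, 18.4}, y in {-5.13, -2.461, 0, 3.932, 7.119, 11.465}
xmin=0, ymin=-5.13, xmax=18.4, ymax=11.465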